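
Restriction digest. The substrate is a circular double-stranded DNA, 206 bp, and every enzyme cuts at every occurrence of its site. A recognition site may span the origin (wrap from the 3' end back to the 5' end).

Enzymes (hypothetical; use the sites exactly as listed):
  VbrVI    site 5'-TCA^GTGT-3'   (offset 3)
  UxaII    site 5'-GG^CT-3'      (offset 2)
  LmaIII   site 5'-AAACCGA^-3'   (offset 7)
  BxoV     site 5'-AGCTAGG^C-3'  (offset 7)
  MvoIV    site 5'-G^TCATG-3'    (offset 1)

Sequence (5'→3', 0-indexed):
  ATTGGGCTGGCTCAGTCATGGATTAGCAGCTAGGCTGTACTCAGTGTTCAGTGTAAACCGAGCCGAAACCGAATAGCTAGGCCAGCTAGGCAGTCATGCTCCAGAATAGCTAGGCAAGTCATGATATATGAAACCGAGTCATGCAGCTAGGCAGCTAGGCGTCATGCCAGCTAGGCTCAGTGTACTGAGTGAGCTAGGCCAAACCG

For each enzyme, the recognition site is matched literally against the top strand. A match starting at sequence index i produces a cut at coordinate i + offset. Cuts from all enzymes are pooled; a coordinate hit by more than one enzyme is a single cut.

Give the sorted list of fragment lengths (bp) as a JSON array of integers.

[1,2,3,4,4,4,5,5,7,8,9,9,9,9,11,11,13,14,19,19,19,21]

Site scan:
  VbrVI TCAGTGT/3: at [40, 47, 176] ⇒ [43, 50, 179]
  UxaII GGCT/2: at [4, 8, 32, 173] ⇒ [6, 10, 34, 175]
  LmaIII AAACCGA/7: at [54, 65, 130, 200] ⇒ [1, 61, 72, 137]
  BxoV AGCTAGGC/7: at [27, 74, 83, 107, 144, 152, 168, 191] ⇒ [34, 81, 90, 114, 151, 159, 175, 198]
  MvoIV GTCATG/1: at [14, 92, 117, 137, 160] ⇒ [15, 93, 118, 138, 161]

Pooled cuts: [1, 6, 10, 15, 34, 43, 50, 61, 72, 81, 90, 93, 114, 118, 137, 138, 151, 159, 161, 175, 179, 198]

Fragments:
  1→6: 5 bp
  6→10: 4 bp
  10→15: 5 bp
  15→34: 19 bp
  34→43: 9 bp
  43→50: 7 bp
  50→61: 11 bp
  61→72: 11 bp
  72→81: 9 bp
  81→90: 9 bp
  90→93: 3 bp
  93→114: 21 bp
  114→118: 4 bp
  118→137: 19 bp
  137→138: 1 bp
  138→151: 13 bp
  151→159: 8 bp
  159→161: 2 bp
  161→175: 14 bp
  175→179: 4 bp
  179→198: 19 bp
  198→1 (wrap): 206-198+1 = 9 bp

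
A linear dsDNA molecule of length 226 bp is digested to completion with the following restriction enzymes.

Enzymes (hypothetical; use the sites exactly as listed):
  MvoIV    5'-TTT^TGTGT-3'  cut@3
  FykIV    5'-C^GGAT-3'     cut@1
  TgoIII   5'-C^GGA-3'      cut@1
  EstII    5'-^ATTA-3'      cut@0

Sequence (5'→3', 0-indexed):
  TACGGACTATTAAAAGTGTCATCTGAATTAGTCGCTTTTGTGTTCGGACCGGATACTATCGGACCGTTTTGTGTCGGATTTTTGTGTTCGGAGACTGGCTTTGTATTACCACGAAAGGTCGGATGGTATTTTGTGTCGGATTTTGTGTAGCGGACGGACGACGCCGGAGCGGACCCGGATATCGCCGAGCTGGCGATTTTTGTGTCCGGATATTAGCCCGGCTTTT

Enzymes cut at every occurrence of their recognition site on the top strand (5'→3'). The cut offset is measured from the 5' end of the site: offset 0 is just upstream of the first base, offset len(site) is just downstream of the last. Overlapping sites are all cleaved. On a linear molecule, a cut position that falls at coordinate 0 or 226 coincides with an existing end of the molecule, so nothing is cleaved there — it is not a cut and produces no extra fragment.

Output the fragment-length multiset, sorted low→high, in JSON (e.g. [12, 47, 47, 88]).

[3,4,4,5,5,5,6,6,6,6,7,7,7,7,8,9,10,10,11,12,15,15,16,18,24]

Scan for sites:
  MvoIV (TTTTGTGT, off=3): starts [35, 66, 79, 128, 140, 197] → cuts [38, 69, 82, 131, 143, 200]
  FykIV (CGGAT, off=1): starts [49, 74, 119, 136, 175, 206] → cuts [50, 75, 120, 137, 176, 207]
  TgoIII (CGGA, off=1): starts [2, 44, 49, 59, 74, 88, 119, 136, 150, 154, 164, 169, 175, 206] → cuts [3, 45, 50, 60, 75, 89, 120, 137, 151, 155, 165, 170, 176, 207]
  EstII (ATTA, off=0): starts [8, 26, 104, 211] → cuts [8, 26, 104, 211]

All cut coordinates (distinct, sorted): [3, 8, 26, 38, 45, 50, 60, 69, 75, 82, 89, 104, 120, 131, 137, 143, 151, 155, 165, 170, 176, 200, 207, 211]

Fragment lengths:
  [0,3): 3 bp
  [3,8): 5 bp
  [8,26): 18 bp
  [26,38): 12 bp
  [38,45): 7 bp
  [45,50): 5 bp
  [50,60): 10 bp
  [60,69): 9 bp
  [69,75): 6 bp
  [75,82): 7 bp
  [82,89): 7 bp
  [89,104): 15 bp
  [104,120): 16 bp
  [120,131): 11 bp
  [131,137): 6 bp
  [137,143): 6 bp
  [143,151): 8 bp
  [151,155): 4 bp
  [155,165): 10 bp
  [165,170): 5 bp
  [170,176): 6 bp
  [176,200): 24 bp
  [200,207): 7 bp
  [207,211): 4 bp
  [211,226): 15 bp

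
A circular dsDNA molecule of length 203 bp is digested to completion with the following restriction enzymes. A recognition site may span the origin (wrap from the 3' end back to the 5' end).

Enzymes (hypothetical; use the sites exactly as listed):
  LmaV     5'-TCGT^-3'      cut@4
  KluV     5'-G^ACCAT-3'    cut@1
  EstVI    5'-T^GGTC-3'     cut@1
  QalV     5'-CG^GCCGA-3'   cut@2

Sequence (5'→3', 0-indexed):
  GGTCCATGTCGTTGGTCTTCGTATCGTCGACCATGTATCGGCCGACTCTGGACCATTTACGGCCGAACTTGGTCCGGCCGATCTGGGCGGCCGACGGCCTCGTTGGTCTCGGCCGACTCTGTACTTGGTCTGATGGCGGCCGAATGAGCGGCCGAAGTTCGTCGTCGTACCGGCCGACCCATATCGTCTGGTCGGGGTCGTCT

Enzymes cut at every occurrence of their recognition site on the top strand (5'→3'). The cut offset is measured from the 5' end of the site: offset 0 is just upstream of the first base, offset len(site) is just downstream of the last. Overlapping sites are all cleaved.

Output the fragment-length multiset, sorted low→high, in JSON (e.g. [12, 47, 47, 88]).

[1,1,2,2,2,3,3,4,5,6,7,9,9,10,11,11,12,12,12,12,12,13,14,15,15]

Per-enzyme occurrences:
  LmaV TCGT/4: at [8, 18, 23, 99, 158, 161, 164, 183, 197] ⇒ [12, 22, 27, 103, 162, 165, 168, 187, 201]
  KluV GACCAT/1: at [28, 50] ⇒ [29, 51]
  EstVI TGGTC/1: at [12, 69, 103, 125, 188, 202] ⇒ [0, 13, 70, 104, 126, 189]
  QalV CGGCCGA/2: at [38, 59, 74, 87, 109, 136, 148, 170] ⇒ [40, 61, 76, 89, 111, 138, 150, 172]

Pooled cuts: [0, 12, 13, 22, 27, 29, 40, 51, 61, 70, 76, 89, 103, 104, 111, 126, 138, 150, 162, 165, 168, 172, 187, 189, 201]

Fragment lengths:
  0→12: 12 bp
  12→13: 1 bp
  13→22: 9 bp
  22→27: 5 bp
  27→29: 2 bp
  29→40: 11 bp
  40→51: 11 bp
  51→61: 10 bp
  61→70: 9 bp
  70→76: 6 bp
  76→89: 13 bp
  89→103: 14 bp
  103→104: 1 bp
  104→111: 7 bp
  111→126: 15 bp
  126→138: 12 bp
  138→150: 12 bp
  150→162: 12 bp
  162→165: 3 bp
  165→168: 3 bp
  168→172: 4 bp
  172→187: 15 bp
  187→189: 2 bp
  189→201: 12 bp
  201→0 (wrap): 203-201+0 = 2 bp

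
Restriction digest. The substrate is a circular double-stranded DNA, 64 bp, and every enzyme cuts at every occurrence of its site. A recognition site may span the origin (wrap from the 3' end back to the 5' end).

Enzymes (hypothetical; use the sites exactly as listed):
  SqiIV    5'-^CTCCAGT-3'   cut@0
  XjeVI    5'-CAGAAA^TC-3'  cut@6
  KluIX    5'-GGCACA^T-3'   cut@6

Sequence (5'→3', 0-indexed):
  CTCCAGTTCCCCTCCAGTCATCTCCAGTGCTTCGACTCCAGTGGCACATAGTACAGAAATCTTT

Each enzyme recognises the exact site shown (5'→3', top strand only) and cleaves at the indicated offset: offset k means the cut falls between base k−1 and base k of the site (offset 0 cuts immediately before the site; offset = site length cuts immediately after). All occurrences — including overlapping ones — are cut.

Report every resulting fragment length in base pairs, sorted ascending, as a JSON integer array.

[5,10,11,11,13,14]

Site scan:
  SqiIV (CTCCAGT, off=0): starts [0, 11, 21, 35] → cuts [0, 11, 21, 35]
  XjeVI (CAGAAATC, off=6): starts [53] → cuts [59]
  KluIX (GGCACAT, off=6): starts [42] → cuts [48]

Pooled cuts: [0, 11, 21, 35, 48, 59]

Fragments:
  0→11: 11 bp
  11→21: 10 bp
  21→35: 14 bp
  35→48: 13 bp
  48→59: 11 bp
  59→0 (wrap): 64-59+0 = 5 bp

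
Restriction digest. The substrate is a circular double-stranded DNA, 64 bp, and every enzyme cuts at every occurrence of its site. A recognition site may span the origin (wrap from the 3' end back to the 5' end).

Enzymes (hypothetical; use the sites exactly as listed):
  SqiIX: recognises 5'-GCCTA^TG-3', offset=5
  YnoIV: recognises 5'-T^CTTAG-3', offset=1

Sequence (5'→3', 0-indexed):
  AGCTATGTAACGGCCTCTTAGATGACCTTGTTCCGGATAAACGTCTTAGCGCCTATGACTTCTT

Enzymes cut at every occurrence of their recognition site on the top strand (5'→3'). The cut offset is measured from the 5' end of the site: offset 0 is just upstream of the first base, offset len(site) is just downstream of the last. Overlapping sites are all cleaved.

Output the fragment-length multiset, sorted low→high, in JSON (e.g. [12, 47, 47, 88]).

Site scan:
  SqiIX (GCCTATG, off=5): starts [50] → cuts [55]
  YnoIV (TCTTAG, off=1): starts [15, 43, 60] → cuts [16, 44, 61]

Pooled cuts: [16, 44, 55, 61]

Fragment lengths:
  16→44: 28 bp
  44→55: 11 bp
  55→61: 6 bp
  61→16 (wrap): 64-61+16 = 19 bp

[6,11,19,28]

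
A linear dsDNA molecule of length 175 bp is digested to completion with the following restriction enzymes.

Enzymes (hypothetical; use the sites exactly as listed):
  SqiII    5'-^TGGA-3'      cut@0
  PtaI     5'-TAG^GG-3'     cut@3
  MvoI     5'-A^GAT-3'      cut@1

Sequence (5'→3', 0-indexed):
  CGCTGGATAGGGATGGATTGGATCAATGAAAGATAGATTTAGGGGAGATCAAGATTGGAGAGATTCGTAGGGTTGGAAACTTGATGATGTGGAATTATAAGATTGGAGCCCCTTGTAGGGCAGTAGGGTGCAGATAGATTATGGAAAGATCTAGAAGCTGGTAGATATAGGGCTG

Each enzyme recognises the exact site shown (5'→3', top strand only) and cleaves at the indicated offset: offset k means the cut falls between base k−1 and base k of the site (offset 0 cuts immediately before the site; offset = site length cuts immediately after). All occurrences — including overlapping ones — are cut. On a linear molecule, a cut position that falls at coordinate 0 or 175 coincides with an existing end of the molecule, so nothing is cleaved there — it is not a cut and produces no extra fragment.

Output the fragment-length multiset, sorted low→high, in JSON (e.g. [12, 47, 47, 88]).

Per-enzyme occurrences:
  SqiII TGGA/0: at [3, 13, 18, 55, 73, 89, 103, 141] ⇒ [3, 13, 18, 55, 73, 89, 103, 141]
  PtaI TAGGG/3: at [7, 39, 67, 115, 123, 167] ⇒ [10, 42, 70, 118, 126, 170]
  MvoI AGAT/1: at [30, 34, 45, 51, 60, 99, 131, 135, 146, 162] ⇒ [31, 35, 46, 52, 61, 100, 132, 136, 147, 163]

All cut coordinates (distinct, sorted): [3, 10, 13, 18, 31, 35, 42, 46, 52, 55, 61, 70, 73, 89, 100, 103, 118, 126, 132, 136, 141, 147, 163, 170]

Fragment lengths:
  [0,3): 3 bp
  [3,10): 7 bp
  [10,13): 3 bp
  [13,18): 5 bp
  [18,31): 13 bp
  [31,35): 4 bp
  [35,42): 7 bp
  [42,46): 4 bp
  [46,52): 6 bp
  [52,55): 3 bp
  [55,61): 6 bp
  [61,70): 9 bp
  [70,73): 3 bp
  [73,89): 16 bp
  [89,100): 11 bp
  [100,103): 3 bp
  [103,118): 15 bp
  [118,126): 8 bp
  [126,132): 6 bp
  [132,136): 4 bp
  [136,141): 5 bp
  [141,147): 6 bp
  [147,163): 16 bp
  [163,170): 7 bp
  [170,175): 5 bp

[3,3,3,3,3,4,4,4,5,5,5,6,6,6,6,7,7,7,8,9,11,13,15,16,16]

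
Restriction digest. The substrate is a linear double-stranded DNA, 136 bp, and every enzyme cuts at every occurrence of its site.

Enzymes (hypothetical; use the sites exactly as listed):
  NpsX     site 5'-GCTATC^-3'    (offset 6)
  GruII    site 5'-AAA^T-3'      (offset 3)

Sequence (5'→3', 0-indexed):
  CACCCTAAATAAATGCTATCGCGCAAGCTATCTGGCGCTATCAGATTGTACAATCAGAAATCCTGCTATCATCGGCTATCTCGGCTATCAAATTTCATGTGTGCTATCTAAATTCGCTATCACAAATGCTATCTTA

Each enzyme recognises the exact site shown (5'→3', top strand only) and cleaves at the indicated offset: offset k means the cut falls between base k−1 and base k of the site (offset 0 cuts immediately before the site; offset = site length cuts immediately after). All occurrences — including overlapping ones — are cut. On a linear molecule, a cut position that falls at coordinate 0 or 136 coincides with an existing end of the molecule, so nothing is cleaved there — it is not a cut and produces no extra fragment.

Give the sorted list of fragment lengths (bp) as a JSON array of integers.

[3,3,4,4,5,7,7,9,9,9,10,10,10,12,16,18]

Site scan:
  NpsX (GCTATC, off=6): starts [14, 26, 36, 64, 74, 83, 102, 115, 127] → cuts [20, 32, 42, 70, 80, 89, 108, 121, 133]
  GruII (AAAT, off=3): starts [6, 10, 57, 89, 109, 123] → cuts [9, 13, 60, 92, 112, 126]

Pooled cuts: [9, 13, 20, 32, 42, 60, 70, 80, 89, 92, 108, 112, 121, 126, 133]

Fragment lengths:
  [0,9): 9 bp
  [9,13): 4 bp
  [13,20): 7 bp
  [20,32): 12 bp
  [32,42): 10 bp
  [42,60): 18 bp
  [60,70): 10 bp
  [70,80): 10 bp
  [80,89): 9 bp
  [89,92): 3 bp
  [92,108): 16 bp
  [108,112): 4 bp
  [112,121): 9 bp
  [121,126): 5 bp
  [126,133): 7 bp
  [133,136): 3 bp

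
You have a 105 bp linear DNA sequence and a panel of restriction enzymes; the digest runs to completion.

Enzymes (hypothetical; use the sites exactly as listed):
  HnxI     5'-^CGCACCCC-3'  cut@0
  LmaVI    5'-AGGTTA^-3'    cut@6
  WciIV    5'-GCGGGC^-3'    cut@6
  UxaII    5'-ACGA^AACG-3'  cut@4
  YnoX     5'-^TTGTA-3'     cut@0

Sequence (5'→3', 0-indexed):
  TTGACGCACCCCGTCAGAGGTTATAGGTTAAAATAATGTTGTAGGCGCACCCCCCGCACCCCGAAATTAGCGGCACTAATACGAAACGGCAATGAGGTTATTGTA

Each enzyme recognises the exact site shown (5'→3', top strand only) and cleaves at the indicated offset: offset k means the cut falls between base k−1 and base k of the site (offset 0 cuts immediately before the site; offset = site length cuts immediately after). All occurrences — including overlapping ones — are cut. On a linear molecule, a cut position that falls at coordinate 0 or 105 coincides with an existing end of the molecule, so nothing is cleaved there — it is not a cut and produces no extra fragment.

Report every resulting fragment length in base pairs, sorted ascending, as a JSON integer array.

Per-enzyme occurrences:
  HnxI CGCACCCC/0: at [4, 45, 54] ⇒ [4, 45, 54]
  LmaVI AGGTTA/6: at [17, 24, 94] ⇒ [23, 30, 100]
  WciIV (GCGGGC, off=6): no sites
  UxaII ACGAAACG/4: at [80] ⇒ [84]
  YnoX TTGTA/0: at [38, 100] ⇒ [38, 100]

All cut coordinates (distinct, sorted): [4, 23, 30, 38, 45, 54, 84, 100]

Fragment lengths:
  [0,4): 4 bp
  [4,23): 19 bp
  [23,30): 7 bp
  [30,38): 8 bp
  [38,45): 7 bp
  [45,54): 9 bp
  [54,84): 30 bp
  [84,100): 16 bp
  [100,105): 5 bp

[4,5,7,7,8,9,16,19,30]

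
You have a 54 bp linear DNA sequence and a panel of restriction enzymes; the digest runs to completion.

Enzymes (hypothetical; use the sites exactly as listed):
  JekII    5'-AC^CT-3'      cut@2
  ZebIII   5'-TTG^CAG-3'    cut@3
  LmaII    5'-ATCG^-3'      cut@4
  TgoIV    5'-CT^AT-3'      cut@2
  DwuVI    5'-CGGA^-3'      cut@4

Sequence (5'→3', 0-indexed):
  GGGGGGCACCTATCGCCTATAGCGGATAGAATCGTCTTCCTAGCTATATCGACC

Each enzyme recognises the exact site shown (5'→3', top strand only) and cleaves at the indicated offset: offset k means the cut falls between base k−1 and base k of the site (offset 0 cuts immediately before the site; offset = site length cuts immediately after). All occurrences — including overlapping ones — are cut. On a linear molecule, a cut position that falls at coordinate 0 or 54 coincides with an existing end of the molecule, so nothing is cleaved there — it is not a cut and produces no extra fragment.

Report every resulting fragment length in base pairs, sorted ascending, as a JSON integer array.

[2,3,3,4,6,8,8,9,11]

Per-enzyme occurrences:
  JekII (ACCT, off=2): starts [7] → cuts [9]
  ZebIII (TTGCAG, off=3): no sites
  LmaII (ATCG, off=4): starts [11, 30, 47] → cuts [15, 34, 51]
  TgoIV (CTAT, off=2): starts [9, 16, 43] → cuts [11, 18, 45]
  DwuVI (CGGA, off=4): starts [22] → cuts [26]

All cut coordinates (distinct, sorted): [9, 11, 15, 18, 26, 34, 45, 51]

Fragment lengths:
  [0,9): 9 bp
  [9,11): 2 bp
  [11,15): 4 bp
  [15,18): 3 bp
  [18,26): 8 bp
  [26,34): 8 bp
  [34,45): 11 bp
  [45,51): 6 bp
  [51,54): 3 bp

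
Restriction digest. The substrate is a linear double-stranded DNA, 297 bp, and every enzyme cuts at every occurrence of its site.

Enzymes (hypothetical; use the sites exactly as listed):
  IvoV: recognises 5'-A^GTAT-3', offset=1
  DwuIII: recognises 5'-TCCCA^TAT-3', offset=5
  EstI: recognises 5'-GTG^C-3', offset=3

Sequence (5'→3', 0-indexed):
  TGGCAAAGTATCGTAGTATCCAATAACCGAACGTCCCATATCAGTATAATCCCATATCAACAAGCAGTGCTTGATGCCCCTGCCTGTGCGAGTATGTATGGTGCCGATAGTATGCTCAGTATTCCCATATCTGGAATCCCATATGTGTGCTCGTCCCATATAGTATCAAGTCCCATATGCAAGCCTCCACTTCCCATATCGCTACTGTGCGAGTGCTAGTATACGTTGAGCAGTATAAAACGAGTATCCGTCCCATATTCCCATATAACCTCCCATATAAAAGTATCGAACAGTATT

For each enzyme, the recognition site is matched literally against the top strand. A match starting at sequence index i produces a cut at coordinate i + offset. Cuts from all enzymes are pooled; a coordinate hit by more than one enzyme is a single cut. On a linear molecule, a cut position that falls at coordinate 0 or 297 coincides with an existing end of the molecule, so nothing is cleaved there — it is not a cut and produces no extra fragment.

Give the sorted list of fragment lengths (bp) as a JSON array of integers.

[3,3,4,5,5,6,6,7,7,8,8,8,9,9,9,10,11,11,12,12,12,13,13,14,14,15,19,21,23]

Per-enzyme occurrences:
  IvoV (AGTAT, off=1): starts [6, 14, 42, 90, 108, 117, 161, 217, 231, 242, 281, 291] → cuts [7, 15, 43, 91, 109, 118, 162, 218, 232, 243, 282, 292]
  DwuIII (TCCCATAT, off=5): starts [33, 49, 122, 136, 153, 170, 191, 250, 258, 270] → cuts [38, 54, 127, 141, 158, 175, 196, 255, 263, 275]
  EstI (GTGC, off=3): starts [66, 85, 100, 146, 206, 212] → cuts [69, 88, 103, 149, 209, 215]

Pooled cuts: [7, 15, 38, 43, 54, 69, 88, 91, 103, 109, 118, 127, 141, 149, 158, 162, 175, 196, 209, 215, 218, 232, 243, 255, 263, 275, 282, 292]

Fragments:
  [0,7): 7 bp
  [7,15): 8 bp
  [15,38): 23 bp
  [38,43): 5 bp
  [43,54): 11 bp
  [54,69): 15 bp
  [69,88): 19 bp
  [88,91): 3 bp
  [91,103): 12 bp
  [103,109): 6 bp
  [109,118): 9 bp
  [118,127): 9 bp
  [127,141): 14 bp
  [141,149): 8 bp
  [149,158): 9 bp
  [158,162): 4 bp
  [162,175): 13 bp
  [175,196): 21 bp
  [196,209): 13 bp
  [209,215): 6 bp
  [215,218): 3 bp
  [218,232): 14 bp
  [232,243): 11 bp
  [243,255): 12 bp
  [255,263): 8 bp
  [263,275): 12 bp
  [275,282): 7 bp
  [282,292): 10 bp
  [292,297): 5 bp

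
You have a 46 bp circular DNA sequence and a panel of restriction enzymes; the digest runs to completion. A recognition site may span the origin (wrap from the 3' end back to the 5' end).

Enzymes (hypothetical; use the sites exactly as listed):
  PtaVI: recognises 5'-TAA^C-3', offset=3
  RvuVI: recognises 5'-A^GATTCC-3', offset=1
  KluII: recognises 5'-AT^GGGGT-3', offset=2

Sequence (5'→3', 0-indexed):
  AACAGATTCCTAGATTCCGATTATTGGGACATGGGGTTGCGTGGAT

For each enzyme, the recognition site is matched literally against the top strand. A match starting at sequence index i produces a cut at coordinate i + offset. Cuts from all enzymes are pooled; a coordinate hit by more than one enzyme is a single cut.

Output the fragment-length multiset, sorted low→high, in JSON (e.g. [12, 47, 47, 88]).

Site scan:
  PtaVI TAAC/3: at [45] ⇒ [2]
  RvuVI AGATTCC/1: at [3, 11] ⇒ [4, 12]
  KluII ATGGGGT/2: at [30] ⇒ [32]

All cut coordinates (distinct, sorted): [2, 4, 12, 32]

Fragment lengths:
  2→4: 2 bp
  4→12: 8 bp
  12→32: 20 bp
  32→2 (wrap): 46-32+2 = 16 bp

[2,8,16,20]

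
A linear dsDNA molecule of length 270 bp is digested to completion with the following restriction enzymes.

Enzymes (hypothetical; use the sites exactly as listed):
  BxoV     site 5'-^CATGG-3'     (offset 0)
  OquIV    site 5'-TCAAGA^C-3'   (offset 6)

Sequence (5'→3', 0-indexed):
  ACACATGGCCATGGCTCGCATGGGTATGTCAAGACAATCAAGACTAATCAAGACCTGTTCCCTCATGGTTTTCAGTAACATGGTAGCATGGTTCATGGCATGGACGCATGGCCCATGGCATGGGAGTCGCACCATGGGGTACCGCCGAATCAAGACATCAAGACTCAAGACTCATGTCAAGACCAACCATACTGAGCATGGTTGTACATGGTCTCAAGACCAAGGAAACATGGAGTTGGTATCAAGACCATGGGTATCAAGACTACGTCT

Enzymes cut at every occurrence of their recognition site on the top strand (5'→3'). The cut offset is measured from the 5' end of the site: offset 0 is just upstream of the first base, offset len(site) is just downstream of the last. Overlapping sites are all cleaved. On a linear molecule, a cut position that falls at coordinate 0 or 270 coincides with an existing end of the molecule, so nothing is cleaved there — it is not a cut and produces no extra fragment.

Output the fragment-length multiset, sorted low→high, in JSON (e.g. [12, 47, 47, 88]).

[1,3,5,5,6,7,7,7,8,8,8,8,9,9,9,10,10,10,12,13,14,14,14,15,16,19,23]

Per-enzyme occurrences:
  BxoV (CATGG, off=0): starts [3, 9, 18, 63, 78, 86, 93, 98, 106, 113, 118, 132, 196, 206, 228, 248] → cuts [3, 9, 18, 63, 78, 86, 93, 98, 106, 113, 118, 132, 196, 206, 228, 248]
  OquIV (TCAAGAC, off=6): starts [28, 37, 47, 149, 157, 164, 176, 213, 241, 256] → cuts [34, 43, 53, 155, 163, 170, 182, 219, 247, 262]

All cut coordinates (distinct, sorted): [3, 9, 18, 34, 43, 53, 63, 78, 86, 93, 98, 106, 113, 118, 132, 155, 163, 170, 182, 196, 206, 219, 228, 247, 248, 262]

Fragments:
  [0,3): 3 bp
  [3,9): 6 bp
  [9,18): 9 bp
  [18,34): 16 bp
  [34,43): 9 bp
  [43,53): 10 bp
  [53,63): 10 bp
  [63,78): 15 bp
  [78,86): 8 bp
  [86,93): 7 bp
  [93,98): 5 bp
  [98,106): 8 bp
  [106,113): 7 bp
  [113,118): 5 bp
  [118,132): 14 bp
  [132,155): 23 bp
  [155,163): 8 bp
  [163,170): 7 bp
  [170,182): 12 bp
  [182,196): 14 bp
  [196,206): 10 bp
  [206,219): 13 bp
  [219,228): 9 bp
  [228,247): 19 bp
  [247,248): 1 bp
  [248,262): 14 bp
  [262,270): 8 bp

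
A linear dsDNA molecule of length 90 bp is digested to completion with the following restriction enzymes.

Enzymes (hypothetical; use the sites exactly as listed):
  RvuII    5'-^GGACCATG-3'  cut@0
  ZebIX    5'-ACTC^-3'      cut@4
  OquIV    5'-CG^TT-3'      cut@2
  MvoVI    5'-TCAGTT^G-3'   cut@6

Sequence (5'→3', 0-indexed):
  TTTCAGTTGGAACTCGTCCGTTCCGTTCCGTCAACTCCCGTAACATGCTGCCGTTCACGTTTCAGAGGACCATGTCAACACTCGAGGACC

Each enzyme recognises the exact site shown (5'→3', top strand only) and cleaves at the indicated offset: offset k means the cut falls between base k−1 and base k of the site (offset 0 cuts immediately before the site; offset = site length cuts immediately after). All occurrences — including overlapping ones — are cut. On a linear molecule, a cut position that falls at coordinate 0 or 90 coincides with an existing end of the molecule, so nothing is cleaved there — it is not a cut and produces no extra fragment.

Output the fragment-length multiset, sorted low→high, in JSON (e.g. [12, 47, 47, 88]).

[5,5,6,7,7,7,8,12,16,17]

Site scan:
  RvuII GGACCATG/0: at [66] ⇒ [66]
  ZebIX ACTC/4: at [11, 33, 79] ⇒ [15, 37, 83]
  OquIV CGTT/2: at [18, 23, 51, 57] ⇒ [20, 25, 53, 59]
  MvoVI TCAGTTG/6: at [2] ⇒ [8]

Pooled cuts: [8, 15, 20, 25, 37, 53, 59, 66, 83]

Fragments:
  [0,8): 8 bp
  [8,15): 7 bp
  [15,20): 5 bp
  [20,25): 5 bp
  [25,37): 12 bp
  [37,53): 16 bp
  [53,59): 6 bp
  [59,66): 7 bp
  [66,83): 17 bp
  [83,90): 7 bp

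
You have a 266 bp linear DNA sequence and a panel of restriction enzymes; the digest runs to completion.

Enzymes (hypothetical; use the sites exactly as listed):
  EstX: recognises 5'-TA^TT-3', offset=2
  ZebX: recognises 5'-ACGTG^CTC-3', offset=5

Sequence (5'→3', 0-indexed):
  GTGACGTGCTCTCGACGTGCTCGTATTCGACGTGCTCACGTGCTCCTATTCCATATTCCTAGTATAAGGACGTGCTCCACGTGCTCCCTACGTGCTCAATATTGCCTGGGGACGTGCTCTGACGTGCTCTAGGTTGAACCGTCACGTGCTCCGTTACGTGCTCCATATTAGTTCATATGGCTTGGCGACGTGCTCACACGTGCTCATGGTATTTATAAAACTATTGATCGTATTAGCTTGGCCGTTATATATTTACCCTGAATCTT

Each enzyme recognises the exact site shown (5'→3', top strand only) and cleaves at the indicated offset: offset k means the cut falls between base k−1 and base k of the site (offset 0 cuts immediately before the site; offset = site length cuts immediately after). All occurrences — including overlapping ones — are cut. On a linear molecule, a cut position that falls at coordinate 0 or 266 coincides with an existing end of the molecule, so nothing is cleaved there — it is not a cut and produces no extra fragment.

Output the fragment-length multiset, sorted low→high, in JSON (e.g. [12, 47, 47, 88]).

Per-enzyme occurrences:
  EstX (TATT, off=2): starts [23, 46, 53, 99, 165, 209, 221, 230, 249] → cuts [25, 48, 55, 101, 167, 211, 223, 232, 251]
  ZebX (ACGTGCTC, off=5): starts [3, 14, 29, 37, 69, 78, 89, 111, 121, 143, 155, 187, 197] → cuts [8, 19, 34, 42, 74, 83, 94, 116, 126, 148, 160, 192, 202]

All cut coordinates (distinct, sorted): [8, 19, 25, 34, 42, 48, 55, 74, 83, 94, 101, 116, 126, 148, 160, 167, 192, 202, 211, 223, 232, 251]

Fragments:
  [0,8): 8 bp
  [8,19): 11 bp
  [19,25): 6 bp
  [25,34): 9 bp
  [34,42): 8 bp
  [42,48): 6 bp
  [48,55): 7 bp
  [55,74): 19 bp
  [74,83): 9 bp
  [83,94): 11 bp
  [94,101): 7 bp
  [101,116): 15 bp
  [116,126): 10 bp
  [126,148): 22 bp
  [148,160): 12 bp
  [160,167): 7 bp
  [167,192): 25 bp
  [192,202): 10 bp
  [202,211): 9 bp
  [211,223): 12 bp
  [223,232): 9 bp
  [232,251): 19 bp
  [251,266): 15 bp

[6,6,7,7,7,8,8,9,9,9,9,10,10,11,11,12,12,15,15,19,19,22,25]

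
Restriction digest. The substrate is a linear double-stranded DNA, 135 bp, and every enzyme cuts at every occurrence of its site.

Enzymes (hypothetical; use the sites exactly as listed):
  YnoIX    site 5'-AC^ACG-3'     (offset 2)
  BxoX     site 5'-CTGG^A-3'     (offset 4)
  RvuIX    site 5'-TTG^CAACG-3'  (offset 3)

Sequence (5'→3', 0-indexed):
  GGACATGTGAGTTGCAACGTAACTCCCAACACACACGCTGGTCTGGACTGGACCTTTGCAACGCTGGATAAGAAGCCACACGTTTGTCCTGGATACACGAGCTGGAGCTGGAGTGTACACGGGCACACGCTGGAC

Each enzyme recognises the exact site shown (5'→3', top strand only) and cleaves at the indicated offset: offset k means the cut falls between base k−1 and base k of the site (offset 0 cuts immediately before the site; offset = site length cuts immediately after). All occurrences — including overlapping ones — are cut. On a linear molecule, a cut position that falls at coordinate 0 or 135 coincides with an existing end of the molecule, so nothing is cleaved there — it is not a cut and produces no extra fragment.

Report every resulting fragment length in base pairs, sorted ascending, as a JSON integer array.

[2,4,5,6,7,7,7,8,9,9,12,12,13,14,20]

Scan for sites:
  YnoIX ACACG/2: at [32, 77, 94, 116, 124] ⇒ [34, 79, 96, 118, 126]
  BxoX CTGGA/4: at [42, 47, 63, 88, 101, 107, 129] ⇒ [46, 51, 67, 92, 105, 111, 133]
  RvuIX TTGCAACG/3: at [11, 55] ⇒ [14, 58]

All cut coordinates (distinct, sorted): [14, 34, 46, 51, 58, 67, 79, 92, 96, 105, 111, 118, 126, 133]

Fragments:
  [0,14): 14 bp
  [14,34): 20 bp
  [34,46): 12 bp
  [46,51): 5 bp
  [51,58): 7 bp
  [58,67): 9 bp
  [67,79): 12 bp
  [79,92): 13 bp
  [92,96): 4 bp
  [96,105): 9 bp
  [105,111): 6 bp
  [111,118): 7 bp
  [118,126): 8 bp
  [126,133): 7 bp
  [133,135): 2 bp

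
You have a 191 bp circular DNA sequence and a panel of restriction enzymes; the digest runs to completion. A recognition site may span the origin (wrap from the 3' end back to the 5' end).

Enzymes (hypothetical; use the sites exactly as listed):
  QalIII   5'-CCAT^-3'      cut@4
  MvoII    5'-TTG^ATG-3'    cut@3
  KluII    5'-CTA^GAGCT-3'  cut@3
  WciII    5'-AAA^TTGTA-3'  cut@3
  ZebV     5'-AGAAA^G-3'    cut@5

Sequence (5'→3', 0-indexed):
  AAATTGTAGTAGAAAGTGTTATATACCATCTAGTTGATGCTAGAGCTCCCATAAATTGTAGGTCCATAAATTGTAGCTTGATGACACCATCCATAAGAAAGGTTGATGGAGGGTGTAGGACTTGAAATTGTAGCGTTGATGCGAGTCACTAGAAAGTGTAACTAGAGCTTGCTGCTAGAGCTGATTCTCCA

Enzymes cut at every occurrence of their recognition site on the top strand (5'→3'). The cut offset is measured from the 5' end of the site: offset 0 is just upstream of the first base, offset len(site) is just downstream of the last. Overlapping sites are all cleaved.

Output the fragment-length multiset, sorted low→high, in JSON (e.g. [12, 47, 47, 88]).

Per-enzyme occurrences:
  QalIII (CCAT, off=4): starts [25, 48, 63, 86, 90] → cuts [29, 52, 67, 90, 94]
  MvoII (TTGATG, off=3): starts [33, 77, 102, 135] → cuts [36, 80, 105, 138]
  KluII (CTAGAGCT, off=3): starts [39, 161, 174] → cuts [42, 164, 177]
  WciII (AAATTGTA, off=3): starts [0, 52, 67, 124] → cuts [3, 55, 70, 127]
  ZebV (AGAAAG, off=5): starts [10, 95, 150] → cuts [15, 100, 155]

Pooled cuts: [3, 15, 29, 36, 42, 52, 55, 67, 70, 80, 90, 94, 100, 105, 127, 138, 155, 164, 177]

Fragments:
  3→15: 12 bp
  15→29: 14 bp
  29→36: 7 bp
  36→42: 6 bp
  42→52: 10 bp
  52→55: 3 bp
  55→67: 12 bp
  67→70: 3 bp
  70→80: 10 bp
  80→90: 10 bp
  90→94: 4 bp
  94→100: 6 bp
  100→105: 5 bp
  105→127: 22 bp
  127→138: 11 bp
  138→155: 17 bp
  155→164: 9 bp
  164→177: 13 bp
  177→3 (wrap): 191-177+3 = 17 bp

[3,3,4,5,6,6,7,9,10,10,10,11,12,12,13,14,17,17,22]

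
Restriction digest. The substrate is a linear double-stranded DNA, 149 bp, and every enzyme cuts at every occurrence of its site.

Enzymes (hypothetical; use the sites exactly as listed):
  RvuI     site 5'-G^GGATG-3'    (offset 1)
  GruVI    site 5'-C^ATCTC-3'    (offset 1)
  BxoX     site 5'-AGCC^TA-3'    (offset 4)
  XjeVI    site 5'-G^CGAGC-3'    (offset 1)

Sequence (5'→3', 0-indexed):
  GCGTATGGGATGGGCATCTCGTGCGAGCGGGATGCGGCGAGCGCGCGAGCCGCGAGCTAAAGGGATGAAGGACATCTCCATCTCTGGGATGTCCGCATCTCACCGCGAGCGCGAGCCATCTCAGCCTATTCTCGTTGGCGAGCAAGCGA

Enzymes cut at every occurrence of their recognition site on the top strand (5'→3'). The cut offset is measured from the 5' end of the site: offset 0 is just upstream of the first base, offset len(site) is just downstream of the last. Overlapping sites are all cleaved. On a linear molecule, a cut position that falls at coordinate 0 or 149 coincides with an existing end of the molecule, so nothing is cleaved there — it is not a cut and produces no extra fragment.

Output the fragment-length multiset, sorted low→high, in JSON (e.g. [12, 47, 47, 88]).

Site scan:
  RvuI (GGGATG, off=1): starts [6, 28, 61, 85] → cuts [7, 29, 62, 86]
  GruVI (CATCTC, off=1): starts [14, 72, 78, 95, 116] → cuts [15, 73, 79, 96, 117]
  BxoX (AGCCTA, off=4): starts [122] → cuts [126]
  XjeVI (GCGAGC, off=1): starts [22, 36, 44, 51, 104, 110, 137] → cuts [23, 37, 45, 52, 105, 111, 138]

Pooled cuts: [7, 15, 23, 29, 37, 45, 52, 62, 73, 79, 86, 96, 105, 111, 117, 126, 138]

Fragment lengths:
  [0,7): 7 bp
  [7,15): 8 bp
  [15,23): 8 bp
  [23,29): 6 bp
  [29,37): 8 bp
  [37,45): 8 bp
  [45,52): 7 bp
  [52,62): 10 bp
  [62,73): 11 bp
  [73,79): 6 bp
  [79,86): 7 bp
  [86,96): 10 bp
  [96,105): 9 bp
  [105,111): 6 bp
  [111,117): 6 bp
  [117,126): 9 bp
  [126,138): 12 bp
  [138,149): 11 bp

[6,6,6,6,7,7,7,8,8,8,8,9,9,10,10,11,11,12]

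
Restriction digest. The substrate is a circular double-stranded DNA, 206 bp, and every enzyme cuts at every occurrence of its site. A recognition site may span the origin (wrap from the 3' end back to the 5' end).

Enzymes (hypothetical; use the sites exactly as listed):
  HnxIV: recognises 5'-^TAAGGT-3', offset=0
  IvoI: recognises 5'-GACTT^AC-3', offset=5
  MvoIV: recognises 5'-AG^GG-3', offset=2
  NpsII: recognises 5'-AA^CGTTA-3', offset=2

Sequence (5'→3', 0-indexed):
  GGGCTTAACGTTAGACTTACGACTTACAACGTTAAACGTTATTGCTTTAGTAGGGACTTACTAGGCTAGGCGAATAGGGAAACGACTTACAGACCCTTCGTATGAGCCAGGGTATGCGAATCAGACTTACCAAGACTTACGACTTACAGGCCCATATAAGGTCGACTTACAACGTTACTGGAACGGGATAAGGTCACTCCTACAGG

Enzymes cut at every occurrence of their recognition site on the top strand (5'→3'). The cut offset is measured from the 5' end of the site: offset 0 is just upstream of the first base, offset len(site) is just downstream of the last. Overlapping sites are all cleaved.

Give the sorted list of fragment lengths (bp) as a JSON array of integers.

[4,4,6,7,7,7,9,10,10,11,11,12,16,17,17,18,18,22]

Site scan:
  HnxIV TAAGGT/0: at [156, 188] ⇒ [156, 188]
  IvoI GACTTAC/5: at [13, 20, 54, 83, 123, 133, 140, 163] ⇒ [18, 25, 59, 88, 128, 138, 145, 168]
  MvoIV AGGG/2: at [51, 75, 108, 203] ⇒ [53, 77, 110, 205]
  NpsII AACGTTA/2: at [6, 27, 34, 170] ⇒ [8, 29, 36, 172]

All cut coordinates (distinct, sorted): [8, 18, 25, 29, 36, 53, 59, 77, 88, 110, 128, 138, 145, 156, 168, 172, 188, 205]

Fragment lengths:
  8→18: 10 bp
  18→25: 7 bp
  25→29: 4 bp
  29→36: 7 bp
  36→53: 17 bp
  53→59: 6 bp
  59→77: 18 bp
  77→88: 11 bp
  88→110: 22 bp
  110→128: 18 bp
  128→138: 10 bp
  138→145: 7 bp
  145→156: 11 bp
  156→168: 12 bp
  168→172: 4 bp
  172→188: 16 bp
  188→205: 17 bp
  205→8 (wrap): 206-205+8 = 9 bp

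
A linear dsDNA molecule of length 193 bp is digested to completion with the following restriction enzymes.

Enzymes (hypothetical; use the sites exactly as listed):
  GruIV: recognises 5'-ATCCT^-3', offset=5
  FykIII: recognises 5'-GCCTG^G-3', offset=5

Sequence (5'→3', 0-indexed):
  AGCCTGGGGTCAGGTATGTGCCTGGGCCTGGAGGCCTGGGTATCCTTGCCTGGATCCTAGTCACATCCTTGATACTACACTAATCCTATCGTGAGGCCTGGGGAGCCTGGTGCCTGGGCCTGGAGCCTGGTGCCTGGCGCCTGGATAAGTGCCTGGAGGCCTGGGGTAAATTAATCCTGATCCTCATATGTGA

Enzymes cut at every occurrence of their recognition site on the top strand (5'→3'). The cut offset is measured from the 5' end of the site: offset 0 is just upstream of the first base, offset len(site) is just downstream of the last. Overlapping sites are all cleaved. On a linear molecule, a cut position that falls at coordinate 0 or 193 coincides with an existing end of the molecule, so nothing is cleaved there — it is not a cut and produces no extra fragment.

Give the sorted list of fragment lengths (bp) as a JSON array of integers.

Scan for sites:
  GruIV (ATCCT, off=5): starts [41, 53, 64, 82, 173, 179] → cuts [46, 58, 69, 87, 178, 184]
  FykIII (GCCTGG, off=5): starts [1, 19, 25, 33, 47, 95, 104, 111, 117, 124, 131, 138, 150, 158] → cuts [6, 24, 30, 38, 52, 100, 109, 116, 122, 129, 136, 143, 155, 163]

All cut coordinates (distinct, sorted): [6, 24, 30, 38, 46, 52, 58, 69, 87, 100, 109, 116, 122, 129, 136, 143, 155, 163, 178, 184]

Fragment lengths:
  [0,6): 6 bp
  [6,24): 18 bp
  [24,30): 6 bp
  [30,38): 8 bp
  [38,46): 8 bp
  [46,52): 6 bp
  [52,58): 6 bp
  [58,69): 11 bp
  [69,87): 18 bp
  [87,100): 13 bp
  [100,109): 9 bp
  [109,116): 7 bp
  [116,122): 6 bp
  [122,129): 7 bp
  [129,136): 7 bp
  [136,143): 7 bp
  [143,155): 12 bp
  [155,163): 8 bp
  [163,178): 15 bp
  [178,184): 6 bp
  [184,193): 9 bp

[6,6,6,6,6,6,7,7,7,7,8,8,8,9,9,11,12,13,15,18,18]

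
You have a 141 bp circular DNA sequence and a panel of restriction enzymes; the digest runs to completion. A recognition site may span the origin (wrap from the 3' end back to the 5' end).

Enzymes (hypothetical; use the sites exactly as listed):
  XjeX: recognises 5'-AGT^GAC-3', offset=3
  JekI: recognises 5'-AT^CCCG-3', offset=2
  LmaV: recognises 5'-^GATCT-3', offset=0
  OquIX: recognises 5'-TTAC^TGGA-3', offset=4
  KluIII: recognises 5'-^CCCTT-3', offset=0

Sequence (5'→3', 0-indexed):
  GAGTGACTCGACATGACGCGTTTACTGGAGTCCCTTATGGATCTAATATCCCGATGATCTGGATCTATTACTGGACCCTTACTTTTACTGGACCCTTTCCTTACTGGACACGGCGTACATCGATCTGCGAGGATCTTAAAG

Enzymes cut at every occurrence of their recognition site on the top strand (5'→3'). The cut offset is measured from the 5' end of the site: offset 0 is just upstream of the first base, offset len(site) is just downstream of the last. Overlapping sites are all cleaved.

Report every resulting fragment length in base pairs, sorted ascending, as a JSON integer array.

[4,4,6,6,6,8,10,10,10,12,13,14,17,21]

Per-enzyme occurrences:
  XjeX (AGTGAC, off=3): starts [1] → cuts [4]
  JekI (ATCCCG, off=2): starts [47] → cuts [49]
  LmaV (GATCT, off=0): starts [39, 55, 61, 121, 131] → cuts [39, 55, 61, 121, 131]
  OquIX (TTACTGGA, off=4): starts [21, 67, 84, 100] → cuts [25, 71, 88, 104]
  KluIII (CCCTT, off=0): starts [31, 75, 92] → cuts [31, 75, 92]

Pooled cuts: [4, 25, 31, 39, 49, 55, 61, 71, 75, 88, 92, 104, 121, 131]

Fragments:
  4→25: 21 bp
  25→31: 6 bp
  31→39: 8 bp
  39→49: 10 bp
  49→55: 6 bp
  55→61: 6 bp
  61→71: 10 bp
  71→75: 4 bp
  75→88: 13 bp
  88→92: 4 bp
  92→104: 12 bp
  104→121: 17 bp
  121→131: 10 bp
  131→4 (wrap): 141-131+4 = 14 bp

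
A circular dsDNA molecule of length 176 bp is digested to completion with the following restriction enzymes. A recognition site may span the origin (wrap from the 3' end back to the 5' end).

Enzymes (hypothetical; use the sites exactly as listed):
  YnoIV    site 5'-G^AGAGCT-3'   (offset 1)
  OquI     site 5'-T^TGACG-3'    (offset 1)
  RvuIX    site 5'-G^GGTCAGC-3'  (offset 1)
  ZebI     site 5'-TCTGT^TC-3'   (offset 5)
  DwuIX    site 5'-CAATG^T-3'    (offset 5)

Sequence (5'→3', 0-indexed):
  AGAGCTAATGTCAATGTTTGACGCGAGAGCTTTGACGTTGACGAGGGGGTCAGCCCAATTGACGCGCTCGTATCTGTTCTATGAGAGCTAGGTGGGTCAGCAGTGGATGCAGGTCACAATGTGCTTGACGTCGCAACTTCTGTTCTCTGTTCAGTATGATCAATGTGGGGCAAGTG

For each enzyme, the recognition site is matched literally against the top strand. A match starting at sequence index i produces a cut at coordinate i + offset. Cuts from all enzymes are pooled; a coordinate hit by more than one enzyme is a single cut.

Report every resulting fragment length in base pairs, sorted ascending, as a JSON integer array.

[2,4,6,6,7,7,7,9,11,11,12,15,16,18,18,27]

Per-enzyme occurrences:
  YnoIV GAGAGCT/1: at [24, 82, 175] ⇒ [0, 25, 83]
  OquI TTGACG/1: at [17, 31, 37, 58, 124] ⇒ [18, 32, 38, 59, 125]
  RvuIX GGGTCAGC/1: at [46, 93] ⇒ [47, 94]
  ZebI TCTGTTC/5: at [72, 138, 145] ⇒ [77, 143, 150]
  DwuIX CAATGT/5: at [11, 116, 160] ⇒ [16, 121, 165]

All cut coordinates (distinct, sorted): [0, 16, 18, 25, 32, 38, 47, 59, 77, 83, 94, 121, 125, 143, 150, 165]

Fragments:
  0→16: 16 bp
  16→18: 2 bp
  18→25: 7 bp
  25→32: 7 bp
  32→38: 6 bp
  38→47: 9 bp
  47→59: 12 bp
  59→77: 18 bp
  77→83: 6 bp
  83→94: 11 bp
  94→121: 27 bp
  121→125: 4 bp
  125→143: 18 bp
  143→150: 7 bp
  150→165: 15 bp
  165→0 (wrap): 176-165+0 = 11 bp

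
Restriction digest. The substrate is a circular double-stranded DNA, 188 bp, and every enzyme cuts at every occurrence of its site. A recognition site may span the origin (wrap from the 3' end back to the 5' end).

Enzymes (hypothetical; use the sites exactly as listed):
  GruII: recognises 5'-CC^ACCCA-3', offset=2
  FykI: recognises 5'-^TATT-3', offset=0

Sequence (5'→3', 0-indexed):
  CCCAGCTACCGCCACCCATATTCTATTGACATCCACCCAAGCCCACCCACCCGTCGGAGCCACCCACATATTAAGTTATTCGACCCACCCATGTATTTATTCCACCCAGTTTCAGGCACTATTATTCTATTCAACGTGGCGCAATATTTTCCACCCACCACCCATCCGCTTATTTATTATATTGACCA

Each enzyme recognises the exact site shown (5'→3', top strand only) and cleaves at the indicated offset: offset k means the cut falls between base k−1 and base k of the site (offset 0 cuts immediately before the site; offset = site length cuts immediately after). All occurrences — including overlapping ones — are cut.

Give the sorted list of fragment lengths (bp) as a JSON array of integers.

[3,4,4,5,5,5,5,6,7,7,7,8,8,8,10,10,11,11,14,16,17,17]

Scan for sites:
  GruII (CCACCCA, off=2): starts [11, 32, 42, 59, 84, 101, 150, 157, 185] → cuts [13, 34, 44, 61, 86, 103, 152, 159, 187]
  FykI (TATT, off=0): starts [18, 23, 68, 76, 93, 97, 119, 122, 127, 144, 170, 174, 179] → cuts [18, 23, 68, 76, 93, 97, 119, 122, 127, 144, 170, 174, 179]

Pooled cuts: [13, 18, 23, 34, 44, 61, 68, 76, 86, 93, 97, 103, 119, 122, 127, 144, 152, 159, 170, 174, 179, 187]

Fragments:
  13→18: 5 bp
  18→23: 5 bp
  23→34: 11 bp
  34→44: 10 bp
  44→61: 17 bp
  61→68: 7 bp
  68→76: 8 bp
  76→86: 10 bp
  86→93: 7 bp
  93→97: 4 bp
  97→103: 6 bp
  103→119: 16 bp
  119→122: 3 bp
  122→127: 5 bp
  127→144: 17 bp
  144→152: 8 bp
  152→159: 7 bp
  159→170: 11 bp
  170→174: 4 bp
  174→179: 5 bp
  179→187: 8 bp
  187→13 (wrap): 188-187+13 = 14 bp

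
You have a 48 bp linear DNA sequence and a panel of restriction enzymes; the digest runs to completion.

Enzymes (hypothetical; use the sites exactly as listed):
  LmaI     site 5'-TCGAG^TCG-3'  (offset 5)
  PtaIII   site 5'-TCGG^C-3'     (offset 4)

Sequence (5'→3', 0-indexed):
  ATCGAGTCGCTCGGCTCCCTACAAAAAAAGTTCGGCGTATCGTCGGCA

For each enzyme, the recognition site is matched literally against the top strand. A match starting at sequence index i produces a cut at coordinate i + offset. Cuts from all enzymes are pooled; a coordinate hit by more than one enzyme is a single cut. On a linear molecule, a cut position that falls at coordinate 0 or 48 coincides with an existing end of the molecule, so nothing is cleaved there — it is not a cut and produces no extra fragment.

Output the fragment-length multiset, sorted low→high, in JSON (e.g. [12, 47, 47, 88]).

[2,6,8,11,21]

Per-enzyme occurrences:
  LmaI TCGAGTCG/5: at [1] ⇒ [6]
  PtaIII TCGGC/4: at [10, 31, 42] ⇒ [14, 35, 46]

All cut coordinates (distinct, sorted): [6, 14, 35, 46]

Fragment lengths:
  [0,6): 6 bp
  [6,14): 8 bp
  [14,35): 21 bp
  [35,46): 11 bp
  [46,48): 2 bp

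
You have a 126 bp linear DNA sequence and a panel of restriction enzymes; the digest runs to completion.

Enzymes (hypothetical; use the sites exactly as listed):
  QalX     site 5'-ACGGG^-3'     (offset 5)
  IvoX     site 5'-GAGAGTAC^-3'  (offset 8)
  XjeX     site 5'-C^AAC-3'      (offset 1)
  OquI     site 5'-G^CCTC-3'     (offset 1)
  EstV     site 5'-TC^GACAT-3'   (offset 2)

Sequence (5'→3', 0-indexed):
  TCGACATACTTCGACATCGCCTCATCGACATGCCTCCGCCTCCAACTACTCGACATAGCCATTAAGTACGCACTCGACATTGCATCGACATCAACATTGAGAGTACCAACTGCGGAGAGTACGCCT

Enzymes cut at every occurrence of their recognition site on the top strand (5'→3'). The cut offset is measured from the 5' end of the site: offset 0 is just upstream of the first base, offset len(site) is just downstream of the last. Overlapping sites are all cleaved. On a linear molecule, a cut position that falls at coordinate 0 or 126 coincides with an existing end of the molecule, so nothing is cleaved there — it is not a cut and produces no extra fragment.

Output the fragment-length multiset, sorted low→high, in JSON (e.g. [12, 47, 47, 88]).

[1,2,4,5,6,6,6,7,7,8,10,11,14,15,24]

Per-enzyme occurrences:
  QalX (ACGGG, off=5): no sites
  IvoX GAGAGTAC/8: at [98, 114] ⇒ [106, 122]
  XjeX CAAC/1: at [42, 91, 106] ⇒ [43, 92, 107]
  OquI GCCTC/1: at [18, 31, 37] ⇒ [19, 32, 38]
  EstV TCGACAT/2: at [0, 10, 24, 49, 73, 84] ⇒ [2, 12, 26, 51, 75, 86]

All cut coordinates (distinct, sorted): [2, 12, 19, 26, 32, 38, 43, 51, 75, 86, 92, 106, 107, 122]

Fragments:
  [0,2): 2 bp
  [2,12): 10 bp
  [12,19): 7 bp
  [19,26): 7 bp
  [26,32): 6 bp
  [32,38): 6 bp
  [38,43): 5 bp
  [43,51): 8 bp
  [51,75): 24 bp
  [75,86): 11 bp
  [86,92): 6 bp
  [92,106): 14 bp
  [106,107): 1 bp
  [107,122): 15 bp
  [122,126): 4 bp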